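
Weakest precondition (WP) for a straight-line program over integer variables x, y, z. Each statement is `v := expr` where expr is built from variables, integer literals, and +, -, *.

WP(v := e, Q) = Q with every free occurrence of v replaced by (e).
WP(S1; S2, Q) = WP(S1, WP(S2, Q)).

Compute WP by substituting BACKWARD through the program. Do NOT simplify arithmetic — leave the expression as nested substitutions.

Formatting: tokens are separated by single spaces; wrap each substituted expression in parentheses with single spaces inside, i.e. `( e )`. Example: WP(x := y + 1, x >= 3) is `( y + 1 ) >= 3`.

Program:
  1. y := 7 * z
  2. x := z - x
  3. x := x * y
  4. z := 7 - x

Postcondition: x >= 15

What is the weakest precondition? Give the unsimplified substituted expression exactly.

post: x >= 15
stmt 4: z := 7 - x  -- replace 0 occurrence(s) of z with (7 - x)
  => x >= 15
stmt 3: x := x * y  -- replace 1 occurrence(s) of x with (x * y)
  => ( x * y ) >= 15
stmt 2: x := z - x  -- replace 1 occurrence(s) of x with (z - x)
  => ( ( z - x ) * y ) >= 15
stmt 1: y := 7 * z  -- replace 1 occurrence(s) of y with (7 * z)
  => ( ( z - x ) * ( 7 * z ) ) >= 15

Answer: ( ( z - x ) * ( 7 * z ) ) >= 15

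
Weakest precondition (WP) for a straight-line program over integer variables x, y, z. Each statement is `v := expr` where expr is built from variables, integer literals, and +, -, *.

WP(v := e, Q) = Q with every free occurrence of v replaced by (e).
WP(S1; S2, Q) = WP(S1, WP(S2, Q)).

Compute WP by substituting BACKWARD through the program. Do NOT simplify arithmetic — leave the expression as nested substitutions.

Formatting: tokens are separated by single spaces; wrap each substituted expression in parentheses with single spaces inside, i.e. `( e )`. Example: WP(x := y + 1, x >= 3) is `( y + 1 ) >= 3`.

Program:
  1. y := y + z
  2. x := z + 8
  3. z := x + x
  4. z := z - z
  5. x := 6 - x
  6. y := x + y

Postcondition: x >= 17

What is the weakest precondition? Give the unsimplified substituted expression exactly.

Answer: ( 6 - ( z + 8 ) ) >= 17

Derivation:
post: x >= 17
stmt 6: y := x + y  -- replace 0 occurrence(s) of y with (x + y)
  => x >= 17
stmt 5: x := 6 - x  -- replace 1 occurrence(s) of x with (6 - x)
  => ( 6 - x ) >= 17
stmt 4: z := z - z  -- replace 0 occurrence(s) of z with (z - z)
  => ( 6 - x ) >= 17
stmt 3: z := x + x  -- replace 0 occurrence(s) of z with (x + x)
  => ( 6 - x ) >= 17
stmt 2: x := z + 8  -- replace 1 occurrence(s) of x with (z + 8)
  => ( 6 - ( z + 8 ) ) >= 17
stmt 1: y := y + z  -- replace 0 occurrence(s) of y with (y + z)
  => ( 6 - ( z + 8 ) ) >= 17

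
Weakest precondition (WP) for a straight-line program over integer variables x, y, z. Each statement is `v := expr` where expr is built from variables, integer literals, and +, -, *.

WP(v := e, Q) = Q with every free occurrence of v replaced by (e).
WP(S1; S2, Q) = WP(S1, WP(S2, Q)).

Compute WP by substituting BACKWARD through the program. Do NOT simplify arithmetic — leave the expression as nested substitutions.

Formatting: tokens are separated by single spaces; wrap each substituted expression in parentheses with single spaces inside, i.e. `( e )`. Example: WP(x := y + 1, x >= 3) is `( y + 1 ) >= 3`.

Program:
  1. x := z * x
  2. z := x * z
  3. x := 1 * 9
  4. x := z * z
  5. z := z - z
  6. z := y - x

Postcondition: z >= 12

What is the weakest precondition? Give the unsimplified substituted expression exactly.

post: z >= 12
stmt 6: z := y - x  -- replace 1 occurrence(s) of z with (y - x)
  => ( y - x ) >= 12
stmt 5: z := z - z  -- replace 0 occurrence(s) of z with (z - z)
  => ( y - x ) >= 12
stmt 4: x := z * z  -- replace 1 occurrence(s) of x with (z * z)
  => ( y - ( z * z ) ) >= 12
stmt 3: x := 1 * 9  -- replace 0 occurrence(s) of x with (1 * 9)
  => ( y - ( z * z ) ) >= 12
stmt 2: z := x * z  -- replace 2 occurrence(s) of z with (x * z)
  => ( y - ( ( x * z ) * ( x * z ) ) ) >= 12
stmt 1: x := z * x  -- replace 2 occurrence(s) of x with (z * x)
  => ( y - ( ( ( z * x ) * z ) * ( ( z * x ) * z ) ) ) >= 12

Answer: ( y - ( ( ( z * x ) * z ) * ( ( z * x ) * z ) ) ) >= 12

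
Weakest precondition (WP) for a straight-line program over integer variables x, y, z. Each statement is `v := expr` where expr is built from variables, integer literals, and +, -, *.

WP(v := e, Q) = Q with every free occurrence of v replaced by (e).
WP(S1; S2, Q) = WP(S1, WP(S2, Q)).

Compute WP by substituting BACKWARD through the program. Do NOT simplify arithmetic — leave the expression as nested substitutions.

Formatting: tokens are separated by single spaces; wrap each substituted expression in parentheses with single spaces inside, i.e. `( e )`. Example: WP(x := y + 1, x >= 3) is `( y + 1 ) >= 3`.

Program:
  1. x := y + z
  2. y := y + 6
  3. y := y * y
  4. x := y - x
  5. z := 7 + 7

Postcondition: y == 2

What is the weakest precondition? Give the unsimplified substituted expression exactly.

Answer: ( ( y + 6 ) * ( y + 6 ) ) == 2

Derivation:
post: y == 2
stmt 5: z := 7 + 7  -- replace 0 occurrence(s) of z with (7 + 7)
  => y == 2
stmt 4: x := y - x  -- replace 0 occurrence(s) of x with (y - x)
  => y == 2
stmt 3: y := y * y  -- replace 1 occurrence(s) of y with (y * y)
  => ( y * y ) == 2
stmt 2: y := y + 6  -- replace 2 occurrence(s) of y with (y + 6)
  => ( ( y + 6 ) * ( y + 6 ) ) == 2
stmt 1: x := y + z  -- replace 0 occurrence(s) of x with (y + z)
  => ( ( y + 6 ) * ( y + 6 ) ) == 2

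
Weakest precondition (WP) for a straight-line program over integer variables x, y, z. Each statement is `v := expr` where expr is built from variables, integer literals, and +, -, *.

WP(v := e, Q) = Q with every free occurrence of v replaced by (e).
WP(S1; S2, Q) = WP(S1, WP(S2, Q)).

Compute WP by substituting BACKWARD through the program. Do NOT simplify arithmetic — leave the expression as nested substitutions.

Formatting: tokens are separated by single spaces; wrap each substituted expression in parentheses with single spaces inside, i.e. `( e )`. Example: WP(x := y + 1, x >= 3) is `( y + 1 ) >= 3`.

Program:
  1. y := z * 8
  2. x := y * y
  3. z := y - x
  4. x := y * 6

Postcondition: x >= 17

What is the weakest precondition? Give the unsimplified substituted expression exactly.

post: x >= 17
stmt 4: x := y * 6  -- replace 1 occurrence(s) of x with (y * 6)
  => ( y * 6 ) >= 17
stmt 3: z := y - x  -- replace 0 occurrence(s) of z with (y - x)
  => ( y * 6 ) >= 17
stmt 2: x := y * y  -- replace 0 occurrence(s) of x with (y * y)
  => ( y * 6 ) >= 17
stmt 1: y := z * 8  -- replace 1 occurrence(s) of y with (z * 8)
  => ( ( z * 8 ) * 6 ) >= 17

Answer: ( ( z * 8 ) * 6 ) >= 17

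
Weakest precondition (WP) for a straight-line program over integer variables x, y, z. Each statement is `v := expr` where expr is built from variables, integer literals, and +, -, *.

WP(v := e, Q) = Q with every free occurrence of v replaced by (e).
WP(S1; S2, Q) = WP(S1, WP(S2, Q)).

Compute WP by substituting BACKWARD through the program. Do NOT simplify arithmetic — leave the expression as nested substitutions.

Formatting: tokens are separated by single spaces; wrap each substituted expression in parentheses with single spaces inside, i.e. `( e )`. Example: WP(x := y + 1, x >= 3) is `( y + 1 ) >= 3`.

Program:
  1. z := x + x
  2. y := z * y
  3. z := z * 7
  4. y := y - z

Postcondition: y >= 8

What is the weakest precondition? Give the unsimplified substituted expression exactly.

Answer: ( ( ( x + x ) * y ) - ( ( x + x ) * 7 ) ) >= 8

Derivation:
post: y >= 8
stmt 4: y := y - z  -- replace 1 occurrence(s) of y with (y - z)
  => ( y - z ) >= 8
stmt 3: z := z * 7  -- replace 1 occurrence(s) of z with (z * 7)
  => ( y - ( z * 7 ) ) >= 8
stmt 2: y := z * y  -- replace 1 occurrence(s) of y with (z * y)
  => ( ( z * y ) - ( z * 7 ) ) >= 8
stmt 1: z := x + x  -- replace 2 occurrence(s) of z with (x + x)
  => ( ( ( x + x ) * y ) - ( ( x + x ) * 7 ) ) >= 8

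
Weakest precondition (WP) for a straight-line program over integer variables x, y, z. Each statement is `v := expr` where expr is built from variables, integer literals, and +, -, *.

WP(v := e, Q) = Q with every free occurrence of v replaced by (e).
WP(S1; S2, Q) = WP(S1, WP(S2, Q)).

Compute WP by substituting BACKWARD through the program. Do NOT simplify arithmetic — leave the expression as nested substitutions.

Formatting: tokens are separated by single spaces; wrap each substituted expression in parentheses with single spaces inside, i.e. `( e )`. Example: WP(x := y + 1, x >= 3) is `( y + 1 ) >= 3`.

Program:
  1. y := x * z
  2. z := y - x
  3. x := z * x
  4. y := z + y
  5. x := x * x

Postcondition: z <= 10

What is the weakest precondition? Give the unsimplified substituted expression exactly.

Answer: ( ( x * z ) - x ) <= 10

Derivation:
post: z <= 10
stmt 5: x := x * x  -- replace 0 occurrence(s) of x with (x * x)
  => z <= 10
stmt 4: y := z + y  -- replace 0 occurrence(s) of y with (z + y)
  => z <= 10
stmt 3: x := z * x  -- replace 0 occurrence(s) of x with (z * x)
  => z <= 10
stmt 2: z := y - x  -- replace 1 occurrence(s) of z with (y - x)
  => ( y - x ) <= 10
stmt 1: y := x * z  -- replace 1 occurrence(s) of y with (x * z)
  => ( ( x * z ) - x ) <= 10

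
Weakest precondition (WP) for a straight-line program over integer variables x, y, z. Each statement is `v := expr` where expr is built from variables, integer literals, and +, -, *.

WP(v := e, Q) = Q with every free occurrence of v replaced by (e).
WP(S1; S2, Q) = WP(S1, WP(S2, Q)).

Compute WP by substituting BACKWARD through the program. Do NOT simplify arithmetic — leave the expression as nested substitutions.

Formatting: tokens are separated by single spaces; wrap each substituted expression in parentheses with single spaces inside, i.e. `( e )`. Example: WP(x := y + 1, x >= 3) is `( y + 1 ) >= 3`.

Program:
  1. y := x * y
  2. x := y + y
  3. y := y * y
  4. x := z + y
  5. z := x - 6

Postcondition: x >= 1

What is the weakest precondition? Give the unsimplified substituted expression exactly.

post: x >= 1
stmt 5: z := x - 6  -- replace 0 occurrence(s) of z with (x - 6)
  => x >= 1
stmt 4: x := z + y  -- replace 1 occurrence(s) of x with (z + y)
  => ( z + y ) >= 1
stmt 3: y := y * y  -- replace 1 occurrence(s) of y with (y * y)
  => ( z + ( y * y ) ) >= 1
stmt 2: x := y + y  -- replace 0 occurrence(s) of x with (y + y)
  => ( z + ( y * y ) ) >= 1
stmt 1: y := x * y  -- replace 2 occurrence(s) of y with (x * y)
  => ( z + ( ( x * y ) * ( x * y ) ) ) >= 1

Answer: ( z + ( ( x * y ) * ( x * y ) ) ) >= 1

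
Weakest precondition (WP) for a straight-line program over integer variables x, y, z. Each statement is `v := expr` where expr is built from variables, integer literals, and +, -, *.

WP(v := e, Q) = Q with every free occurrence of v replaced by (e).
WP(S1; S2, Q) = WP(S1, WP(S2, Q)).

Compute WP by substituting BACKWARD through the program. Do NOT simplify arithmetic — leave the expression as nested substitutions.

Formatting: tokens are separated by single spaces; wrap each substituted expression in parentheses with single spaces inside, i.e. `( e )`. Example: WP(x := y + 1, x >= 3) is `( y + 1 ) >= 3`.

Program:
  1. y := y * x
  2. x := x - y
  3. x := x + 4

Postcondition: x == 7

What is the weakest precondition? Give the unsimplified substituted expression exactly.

post: x == 7
stmt 3: x := x + 4  -- replace 1 occurrence(s) of x with (x + 4)
  => ( x + 4 ) == 7
stmt 2: x := x - y  -- replace 1 occurrence(s) of x with (x - y)
  => ( ( x - y ) + 4 ) == 7
stmt 1: y := y * x  -- replace 1 occurrence(s) of y with (y * x)
  => ( ( x - ( y * x ) ) + 4 ) == 7

Answer: ( ( x - ( y * x ) ) + 4 ) == 7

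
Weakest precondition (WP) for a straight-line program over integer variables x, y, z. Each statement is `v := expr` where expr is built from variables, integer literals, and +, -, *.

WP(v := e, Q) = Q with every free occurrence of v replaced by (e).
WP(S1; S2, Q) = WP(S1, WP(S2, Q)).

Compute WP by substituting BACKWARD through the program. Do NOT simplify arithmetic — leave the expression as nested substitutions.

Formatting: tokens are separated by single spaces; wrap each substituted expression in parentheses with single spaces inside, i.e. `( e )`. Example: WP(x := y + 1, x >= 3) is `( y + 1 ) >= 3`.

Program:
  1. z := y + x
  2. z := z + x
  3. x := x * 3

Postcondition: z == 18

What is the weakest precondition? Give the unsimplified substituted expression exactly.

Answer: ( ( y + x ) + x ) == 18

Derivation:
post: z == 18
stmt 3: x := x * 3  -- replace 0 occurrence(s) of x with (x * 3)
  => z == 18
stmt 2: z := z + x  -- replace 1 occurrence(s) of z with (z + x)
  => ( z + x ) == 18
stmt 1: z := y + x  -- replace 1 occurrence(s) of z with (y + x)
  => ( ( y + x ) + x ) == 18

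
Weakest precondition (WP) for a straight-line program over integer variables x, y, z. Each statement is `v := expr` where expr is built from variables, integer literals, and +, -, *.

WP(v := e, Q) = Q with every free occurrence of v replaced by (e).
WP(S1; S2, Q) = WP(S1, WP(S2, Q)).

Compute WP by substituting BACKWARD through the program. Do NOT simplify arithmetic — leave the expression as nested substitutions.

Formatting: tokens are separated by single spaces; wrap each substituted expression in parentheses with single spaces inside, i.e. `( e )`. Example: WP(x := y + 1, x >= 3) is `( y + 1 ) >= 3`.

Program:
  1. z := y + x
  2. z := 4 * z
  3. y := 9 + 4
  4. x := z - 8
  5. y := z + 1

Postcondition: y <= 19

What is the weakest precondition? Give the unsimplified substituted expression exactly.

post: y <= 19
stmt 5: y := z + 1  -- replace 1 occurrence(s) of y with (z + 1)
  => ( z + 1 ) <= 19
stmt 4: x := z - 8  -- replace 0 occurrence(s) of x with (z - 8)
  => ( z + 1 ) <= 19
stmt 3: y := 9 + 4  -- replace 0 occurrence(s) of y with (9 + 4)
  => ( z + 1 ) <= 19
stmt 2: z := 4 * z  -- replace 1 occurrence(s) of z with (4 * z)
  => ( ( 4 * z ) + 1 ) <= 19
stmt 1: z := y + x  -- replace 1 occurrence(s) of z with (y + x)
  => ( ( 4 * ( y + x ) ) + 1 ) <= 19

Answer: ( ( 4 * ( y + x ) ) + 1 ) <= 19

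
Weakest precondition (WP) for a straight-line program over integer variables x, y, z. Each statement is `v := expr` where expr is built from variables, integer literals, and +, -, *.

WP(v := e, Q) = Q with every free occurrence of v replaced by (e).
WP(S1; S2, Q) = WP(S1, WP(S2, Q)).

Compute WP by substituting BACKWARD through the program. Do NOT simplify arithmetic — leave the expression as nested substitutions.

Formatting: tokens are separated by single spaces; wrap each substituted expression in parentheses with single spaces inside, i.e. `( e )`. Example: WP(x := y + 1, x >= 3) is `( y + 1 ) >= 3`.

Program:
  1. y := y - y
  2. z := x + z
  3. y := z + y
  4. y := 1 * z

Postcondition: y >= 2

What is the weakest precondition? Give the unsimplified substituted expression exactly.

Answer: ( 1 * ( x + z ) ) >= 2

Derivation:
post: y >= 2
stmt 4: y := 1 * z  -- replace 1 occurrence(s) of y with (1 * z)
  => ( 1 * z ) >= 2
stmt 3: y := z + y  -- replace 0 occurrence(s) of y with (z + y)
  => ( 1 * z ) >= 2
stmt 2: z := x + z  -- replace 1 occurrence(s) of z with (x + z)
  => ( 1 * ( x + z ) ) >= 2
stmt 1: y := y - y  -- replace 0 occurrence(s) of y with (y - y)
  => ( 1 * ( x + z ) ) >= 2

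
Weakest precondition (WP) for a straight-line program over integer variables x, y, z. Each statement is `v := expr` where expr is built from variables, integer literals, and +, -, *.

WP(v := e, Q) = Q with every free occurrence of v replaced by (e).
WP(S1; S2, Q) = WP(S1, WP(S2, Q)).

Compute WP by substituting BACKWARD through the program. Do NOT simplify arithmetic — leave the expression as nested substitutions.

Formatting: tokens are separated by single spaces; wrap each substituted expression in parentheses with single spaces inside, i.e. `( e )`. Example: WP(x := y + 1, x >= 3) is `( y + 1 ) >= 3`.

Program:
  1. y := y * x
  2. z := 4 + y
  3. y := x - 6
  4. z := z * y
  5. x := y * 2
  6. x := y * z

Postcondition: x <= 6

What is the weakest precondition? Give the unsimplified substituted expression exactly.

post: x <= 6
stmt 6: x := y * z  -- replace 1 occurrence(s) of x with (y * z)
  => ( y * z ) <= 6
stmt 5: x := y * 2  -- replace 0 occurrence(s) of x with (y * 2)
  => ( y * z ) <= 6
stmt 4: z := z * y  -- replace 1 occurrence(s) of z with (z * y)
  => ( y * ( z * y ) ) <= 6
stmt 3: y := x - 6  -- replace 2 occurrence(s) of y with (x - 6)
  => ( ( x - 6 ) * ( z * ( x - 6 ) ) ) <= 6
stmt 2: z := 4 + y  -- replace 1 occurrence(s) of z with (4 + y)
  => ( ( x - 6 ) * ( ( 4 + y ) * ( x - 6 ) ) ) <= 6
stmt 1: y := y * x  -- replace 1 occurrence(s) of y with (y * x)
  => ( ( x - 6 ) * ( ( 4 + ( y * x ) ) * ( x - 6 ) ) ) <= 6

Answer: ( ( x - 6 ) * ( ( 4 + ( y * x ) ) * ( x - 6 ) ) ) <= 6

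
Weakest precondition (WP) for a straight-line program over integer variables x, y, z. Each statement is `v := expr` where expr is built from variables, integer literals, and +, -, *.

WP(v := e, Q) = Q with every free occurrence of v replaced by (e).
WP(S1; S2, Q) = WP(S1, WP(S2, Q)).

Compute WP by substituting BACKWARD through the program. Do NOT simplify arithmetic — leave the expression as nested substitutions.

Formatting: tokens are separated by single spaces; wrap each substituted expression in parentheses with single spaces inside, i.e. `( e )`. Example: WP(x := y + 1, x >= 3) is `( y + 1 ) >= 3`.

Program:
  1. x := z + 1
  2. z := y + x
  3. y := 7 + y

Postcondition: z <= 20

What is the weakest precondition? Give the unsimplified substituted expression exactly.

post: z <= 20
stmt 3: y := 7 + y  -- replace 0 occurrence(s) of y with (7 + y)
  => z <= 20
stmt 2: z := y + x  -- replace 1 occurrence(s) of z with (y + x)
  => ( y + x ) <= 20
stmt 1: x := z + 1  -- replace 1 occurrence(s) of x with (z + 1)
  => ( y + ( z + 1 ) ) <= 20

Answer: ( y + ( z + 1 ) ) <= 20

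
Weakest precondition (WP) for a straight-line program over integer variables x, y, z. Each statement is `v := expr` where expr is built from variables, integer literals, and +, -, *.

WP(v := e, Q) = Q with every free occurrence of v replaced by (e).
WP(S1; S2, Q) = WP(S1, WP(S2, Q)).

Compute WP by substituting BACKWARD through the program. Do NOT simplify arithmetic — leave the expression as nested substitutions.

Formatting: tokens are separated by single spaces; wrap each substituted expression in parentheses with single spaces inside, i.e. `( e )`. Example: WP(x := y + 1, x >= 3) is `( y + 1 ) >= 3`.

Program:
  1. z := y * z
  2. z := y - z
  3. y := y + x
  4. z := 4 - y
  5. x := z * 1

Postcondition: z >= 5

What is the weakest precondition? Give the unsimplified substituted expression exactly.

Answer: ( 4 - ( y + x ) ) >= 5

Derivation:
post: z >= 5
stmt 5: x := z * 1  -- replace 0 occurrence(s) of x with (z * 1)
  => z >= 5
stmt 4: z := 4 - y  -- replace 1 occurrence(s) of z with (4 - y)
  => ( 4 - y ) >= 5
stmt 3: y := y + x  -- replace 1 occurrence(s) of y with (y + x)
  => ( 4 - ( y + x ) ) >= 5
stmt 2: z := y - z  -- replace 0 occurrence(s) of z with (y - z)
  => ( 4 - ( y + x ) ) >= 5
stmt 1: z := y * z  -- replace 0 occurrence(s) of z with (y * z)
  => ( 4 - ( y + x ) ) >= 5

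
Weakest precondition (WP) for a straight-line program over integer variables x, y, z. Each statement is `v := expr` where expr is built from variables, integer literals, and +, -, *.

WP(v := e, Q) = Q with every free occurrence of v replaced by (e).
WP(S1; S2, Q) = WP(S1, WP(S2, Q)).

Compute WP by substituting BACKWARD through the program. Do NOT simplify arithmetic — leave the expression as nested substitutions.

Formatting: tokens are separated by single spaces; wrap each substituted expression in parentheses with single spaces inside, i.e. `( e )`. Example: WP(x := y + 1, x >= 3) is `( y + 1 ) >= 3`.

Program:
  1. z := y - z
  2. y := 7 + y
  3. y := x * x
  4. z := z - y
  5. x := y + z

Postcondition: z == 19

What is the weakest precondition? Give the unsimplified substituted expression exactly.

Answer: ( ( y - z ) - ( x * x ) ) == 19

Derivation:
post: z == 19
stmt 5: x := y + z  -- replace 0 occurrence(s) of x with (y + z)
  => z == 19
stmt 4: z := z - y  -- replace 1 occurrence(s) of z with (z - y)
  => ( z - y ) == 19
stmt 3: y := x * x  -- replace 1 occurrence(s) of y with (x * x)
  => ( z - ( x * x ) ) == 19
stmt 2: y := 7 + y  -- replace 0 occurrence(s) of y with (7 + y)
  => ( z - ( x * x ) ) == 19
stmt 1: z := y - z  -- replace 1 occurrence(s) of z with (y - z)
  => ( ( y - z ) - ( x * x ) ) == 19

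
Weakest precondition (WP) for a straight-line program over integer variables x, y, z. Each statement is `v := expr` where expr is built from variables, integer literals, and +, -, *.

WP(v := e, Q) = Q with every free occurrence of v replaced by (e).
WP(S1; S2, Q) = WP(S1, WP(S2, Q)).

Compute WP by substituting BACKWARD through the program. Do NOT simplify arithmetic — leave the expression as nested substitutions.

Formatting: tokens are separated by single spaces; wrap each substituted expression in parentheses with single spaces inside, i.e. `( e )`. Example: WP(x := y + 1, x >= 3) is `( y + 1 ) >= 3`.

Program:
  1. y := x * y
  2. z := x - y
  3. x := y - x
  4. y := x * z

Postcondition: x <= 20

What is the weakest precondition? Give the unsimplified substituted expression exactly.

Answer: ( ( x * y ) - x ) <= 20

Derivation:
post: x <= 20
stmt 4: y := x * z  -- replace 0 occurrence(s) of y with (x * z)
  => x <= 20
stmt 3: x := y - x  -- replace 1 occurrence(s) of x with (y - x)
  => ( y - x ) <= 20
stmt 2: z := x - y  -- replace 0 occurrence(s) of z with (x - y)
  => ( y - x ) <= 20
stmt 1: y := x * y  -- replace 1 occurrence(s) of y with (x * y)
  => ( ( x * y ) - x ) <= 20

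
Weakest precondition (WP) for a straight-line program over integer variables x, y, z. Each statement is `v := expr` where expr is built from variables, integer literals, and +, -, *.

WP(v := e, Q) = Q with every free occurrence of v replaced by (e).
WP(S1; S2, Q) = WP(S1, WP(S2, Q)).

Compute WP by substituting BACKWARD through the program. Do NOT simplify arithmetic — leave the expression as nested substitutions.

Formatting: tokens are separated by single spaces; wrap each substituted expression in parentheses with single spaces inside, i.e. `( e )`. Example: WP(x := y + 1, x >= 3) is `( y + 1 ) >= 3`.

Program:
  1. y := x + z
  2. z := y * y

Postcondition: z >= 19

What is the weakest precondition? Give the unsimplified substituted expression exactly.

post: z >= 19
stmt 2: z := y * y  -- replace 1 occurrence(s) of z with (y * y)
  => ( y * y ) >= 19
stmt 1: y := x + z  -- replace 2 occurrence(s) of y with (x + z)
  => ( ( x + z ) * ( x + z ) ) >= 19

Answer: ( ( x + z ) * ( x + z ) ) >= 19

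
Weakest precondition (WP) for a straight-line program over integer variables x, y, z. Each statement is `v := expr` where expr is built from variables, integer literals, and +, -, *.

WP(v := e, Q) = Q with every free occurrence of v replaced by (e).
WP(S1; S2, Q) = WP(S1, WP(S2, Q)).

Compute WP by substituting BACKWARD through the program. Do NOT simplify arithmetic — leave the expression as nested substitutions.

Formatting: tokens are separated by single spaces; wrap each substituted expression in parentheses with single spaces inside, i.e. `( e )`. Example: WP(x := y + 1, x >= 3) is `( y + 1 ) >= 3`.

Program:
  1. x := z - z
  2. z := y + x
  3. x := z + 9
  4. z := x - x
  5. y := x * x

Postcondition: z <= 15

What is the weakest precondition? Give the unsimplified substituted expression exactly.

Answer: ( ( ( y + ( z - z ) ) + 9 ) - ( ( y + ( z - z ) ) + 9 ) ) <= 15

Derivation:
post: z <= 15
stmt 5: y := x * x  -- replace 0 occurrence(s) of y with (x * x)
  => z <= 15
stmt 4: z := x - x  -- replace 1 occurrence(s) of z with (x - x)
  => ( x - x ) <= 15
stmt 3: x := z + 9  -- replace 2 occurrence(s) of x with (z + 9)
  => ( ( z + 9 ) - ( z + 9 ) ) <= 15
stmt 2: z := y + x  -- replace 2 occurrence(s) of z with (y + x)
  => ( ( ( y + x ) + 9 ) - ( ( y + x ) + 9 ) ) <= 15
stmt 1: x := z - z  -- replace 2 occurrence(s) of x with (z - z)
  => ( ( ( y + ( z - z ) ) + 9 ) - ( ( y + ( z - z ) ) + 9 ) ) <= 15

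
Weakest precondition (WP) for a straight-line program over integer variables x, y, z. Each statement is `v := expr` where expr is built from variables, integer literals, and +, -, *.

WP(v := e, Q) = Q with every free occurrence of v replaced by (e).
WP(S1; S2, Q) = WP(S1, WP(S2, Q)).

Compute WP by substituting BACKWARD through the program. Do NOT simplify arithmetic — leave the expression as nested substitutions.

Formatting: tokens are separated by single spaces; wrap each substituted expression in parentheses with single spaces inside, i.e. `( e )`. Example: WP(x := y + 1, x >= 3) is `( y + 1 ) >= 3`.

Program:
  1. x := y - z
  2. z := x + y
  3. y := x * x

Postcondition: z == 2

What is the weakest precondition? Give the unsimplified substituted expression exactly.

Answer: ( ( y - z ) + y ) == 2

Derivation:
post: z == 2
stmt 3: y := x * x  -- replace 0 occurrence(s) of y with (x * x)
  => z == 2
stmt 2: z := x + y  -- replace 1 occurrence(s) of z with (x + y)
  => ( x + y ) == 2
stmt 1: x := y - z  -- replace 1 occurrence(s) of x with (y - z)
  => ( ( y - z ) + y ) == 2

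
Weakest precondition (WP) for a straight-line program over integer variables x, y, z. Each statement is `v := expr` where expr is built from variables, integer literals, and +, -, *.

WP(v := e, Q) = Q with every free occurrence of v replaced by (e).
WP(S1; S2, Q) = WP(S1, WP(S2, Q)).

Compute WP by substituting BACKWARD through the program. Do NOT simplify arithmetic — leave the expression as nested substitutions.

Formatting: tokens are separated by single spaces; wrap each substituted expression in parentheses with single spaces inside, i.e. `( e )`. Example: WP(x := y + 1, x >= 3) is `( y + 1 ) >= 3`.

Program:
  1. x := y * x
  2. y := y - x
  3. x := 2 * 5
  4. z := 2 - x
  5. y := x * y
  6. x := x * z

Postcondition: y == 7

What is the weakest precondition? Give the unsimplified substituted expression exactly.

Answer: ( ( 2 * 5 ) * ( y - ( y * x ) ) ) == 7

Derivation:
post: y == 7
stmt 6: x := x * z  -- replace 0 occurrence(s) of x with (x * z)
  => y == 7
stmt 5: y := x * y  -- replace 1 occurrence(s) of y with (x * y)
  => ( x * y ) == 7
stmt 4: z := 2 - x  -- replace 0 occurrence(s) of z with (2 - x)
  => ( x * y ) == 7
stmt 3: x := 2 * 5  -- replace 1 occurrence(s) of x with (2 * 5)
  => ( ( 2 * 5 ) * y ) == 7
stmt 2: y := y - x  -- replace 1 occurrence(s) of y with (y - x)
  => ( ( 2 * 5 ) * ( y - x ) ) == 7
stmt 1: x := y * x  -- replace 1 occurrence(s) of x with (y * x)
  => ( ( 2 * 5 ) * ( y - ( y * x ) ) ) == 7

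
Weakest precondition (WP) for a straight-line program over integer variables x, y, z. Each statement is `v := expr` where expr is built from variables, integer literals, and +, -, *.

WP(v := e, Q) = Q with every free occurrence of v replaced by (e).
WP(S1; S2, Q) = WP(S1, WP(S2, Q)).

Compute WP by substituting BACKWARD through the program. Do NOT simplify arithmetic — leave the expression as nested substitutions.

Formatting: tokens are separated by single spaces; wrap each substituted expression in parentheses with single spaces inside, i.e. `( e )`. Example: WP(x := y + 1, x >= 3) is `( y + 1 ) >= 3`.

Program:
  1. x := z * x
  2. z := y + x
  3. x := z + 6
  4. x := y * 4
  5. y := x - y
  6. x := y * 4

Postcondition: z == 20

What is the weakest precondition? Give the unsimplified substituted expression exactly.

Answer: ( y + ( z * x ) ) == 20

Derivation:
post: z == 20
stmt 6: x := y * 4  -- replace 0 occurrence(s) of x with (y * 4)
  => z == 20
stmt 5: y := x - y  -- replace 0 occurrence(s) of y with (x - y)
  => z == 20
stmt 4: x := y * 4  -- replace 0 occurrence(s) of x with (y * 4)
  => z == 20
stmt 3: x := z + 6  -- replace 0 occurrence(s) of x with (z + 6)
  => z == 20
stmt 2: z := y + x  -- replace 1 occurrence(s) of z with (y + x)
  => ( y + x ) == 20
stmt 1: x := z * x  -- replace 1 occurrence(s) of x with (z * x)
  => ( y + ( z * x ) ) == 20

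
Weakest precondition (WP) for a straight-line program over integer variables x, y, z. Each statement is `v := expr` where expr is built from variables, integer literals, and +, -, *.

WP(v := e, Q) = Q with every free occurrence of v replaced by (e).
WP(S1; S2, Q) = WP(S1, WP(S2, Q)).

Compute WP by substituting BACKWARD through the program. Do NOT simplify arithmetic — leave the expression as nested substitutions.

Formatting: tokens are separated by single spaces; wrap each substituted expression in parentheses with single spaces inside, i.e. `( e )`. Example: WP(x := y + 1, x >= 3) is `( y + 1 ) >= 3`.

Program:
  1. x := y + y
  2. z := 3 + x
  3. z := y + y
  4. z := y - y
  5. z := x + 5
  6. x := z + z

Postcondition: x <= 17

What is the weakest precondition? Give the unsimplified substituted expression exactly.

post: x <= 17
stmt 6: x := z + z  -- replace 1 occurrence(s) of x with (z + z)
  => ( z + z ) <= 17
stmt 5: z := x + 5  -- replace 2 occurrence(s) of z with (x + 5)
  => ( ( x + 5 ) + ( x + 5 ) ) <= 17
stmt 4: z := y - y  -- replace 0 occurrence(s) of z with (y - y)
  => ( ( x + 5 ) + ( x + 5 ) ) <= 17
stmt 3: z := y + y  -- replace 0 occurrence(s) of z with (y + y)
  => ( ( x + 5 ) + ( x + 5 ) ) <= 17
stmt 2: z := 3 + x  -- replace 0 occurrence(s) of z with (3 + x)
  => ( ( x + 5 ) + ( x + 5 ) ) <= 17
stmt 1: x := y + y  -- replace 2 occurrence(s) of x with (y + y)
  => ( ( ( y + y ) + 5 ) + ( ( y + y ) + 5 ) ) <= 17

Answer: ( ( ( y + y ) + 5 ) + ( ( y + y ) + 5 ) ) <= 17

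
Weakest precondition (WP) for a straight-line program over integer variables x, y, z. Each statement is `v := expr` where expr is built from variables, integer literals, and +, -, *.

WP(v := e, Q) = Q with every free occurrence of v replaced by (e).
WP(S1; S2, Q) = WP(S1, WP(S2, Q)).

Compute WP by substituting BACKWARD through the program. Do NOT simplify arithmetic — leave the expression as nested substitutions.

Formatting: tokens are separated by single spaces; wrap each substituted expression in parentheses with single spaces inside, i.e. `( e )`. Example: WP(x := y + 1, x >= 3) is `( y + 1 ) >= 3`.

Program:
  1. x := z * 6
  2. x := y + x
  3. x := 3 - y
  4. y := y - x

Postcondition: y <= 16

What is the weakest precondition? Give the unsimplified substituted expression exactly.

Answer: ( y - ( 3 - y ) ) <= 16

Derivation:
post: y <= 16
stmt 4: y := y - x  -- replace 1 occurrence(s) of y with (y - x)
  => ( y - x ) <= 16
stmt 3: x := 3 - y  -- replace 1 occurrence(s) of x with (3 - y)
  => ( y - ( 3 - y ) ) <= 16
stmt 2: x := y + x  -- replace 0 occurrence(s) of x with (y + x)
  => ( y - ( 3 - y ) ) <= 16
stmt 1: x := z * 6  -- replace 0 occurrence(s) of x with (z * 6)
  => ( y - ( 3 - y ) ) <= 16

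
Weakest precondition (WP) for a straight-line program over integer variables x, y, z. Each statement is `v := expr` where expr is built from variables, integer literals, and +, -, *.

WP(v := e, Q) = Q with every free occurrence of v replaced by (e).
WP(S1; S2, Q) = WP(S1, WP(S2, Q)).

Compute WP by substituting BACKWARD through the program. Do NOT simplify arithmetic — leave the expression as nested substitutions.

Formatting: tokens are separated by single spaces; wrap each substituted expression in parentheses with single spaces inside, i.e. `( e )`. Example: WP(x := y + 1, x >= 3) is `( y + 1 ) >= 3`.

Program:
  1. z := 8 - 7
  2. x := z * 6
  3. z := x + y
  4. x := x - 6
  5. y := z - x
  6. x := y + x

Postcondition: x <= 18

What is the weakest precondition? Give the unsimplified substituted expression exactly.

post: x <= 18
stmt 6: x := y + x  -- replace 1 occurrence(s) of x with (y + x)
  => ( y + x ) <= 18
stmt 5: y := z - x  -- replace 1 occurrence(s) of y with (z - x)
  => ( ( z - x ) + x ) <= 18
stmt 4: x := x - 6  -- replace 2 occurrence(s) of x with (x - 6)
  => ( ( z - ( x - 6 ) ) + ( x - 6 ) ) <= 18
stmt 3: z := x + y  -- replace 1 occurrence(s) of z with (x + y)
  => ( ( ( x + y ) - ( x - 6 ) ) + ( x - 6 ) ) <= 18
stmt 2: x := z * 6  -- replace 3 occurrence(s) of x with (z * 6)
  => ( ( ( ( z * 6 ) + y ) - ( ( z * 6 ) - 6 ) ) + ( ( z * 6 ) - 6 ) ) <= 18
stmt 1: z := 8 - 7  -- replace 3 occurrence(s) of z with (8 - 7)
  => ( ( ( ( ( 8 - 7 ) * 6 ) + y ) - ( ( ( 8 - 7 ) * 6 ) - 6 ) ) + ( ( ( 8 - 7 ) * 6 ) - 6 ) ) <= 18

Answer: ( ( ( ( ( 8 - 7 ) * 6 ) + y ) - ( ( ( 8 - 7 ) * 6 ) - 6 ) ) + ( ( ( 8 - 7 ) * 6 ) - 6 ) ) <= 18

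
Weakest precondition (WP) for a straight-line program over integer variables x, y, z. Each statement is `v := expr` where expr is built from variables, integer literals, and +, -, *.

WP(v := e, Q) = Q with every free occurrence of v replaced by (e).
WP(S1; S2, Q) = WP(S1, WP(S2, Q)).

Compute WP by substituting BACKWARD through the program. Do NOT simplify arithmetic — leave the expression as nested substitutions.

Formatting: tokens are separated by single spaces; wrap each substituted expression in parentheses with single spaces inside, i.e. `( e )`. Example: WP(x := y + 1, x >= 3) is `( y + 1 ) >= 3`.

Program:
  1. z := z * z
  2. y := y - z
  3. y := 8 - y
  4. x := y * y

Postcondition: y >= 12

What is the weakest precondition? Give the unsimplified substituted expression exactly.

post: y >= 12
stmt 4: x := y * y  -- replace 0 occurrence(s) of x with (y * y)
  => y >= 12
stmt 3: y := 8 - y  -- replace 1 occurrence(s) of y with (8 - y)
  => ( 8 - y ) >= 12
stmt 2: y := y - z  -- replace 1 occurrence(s) of y with (y - z)
  => ( 8 - ( y - z ) ) >= 12
stmt 1: z := z * z  -- replace 1 occurrence(s) of z with (z * z)
  => ( 8 - ( y - ( z * z ) ) ) >= 12

Answer: ( 8 - ( y - ( z * z ) ) ) >= 12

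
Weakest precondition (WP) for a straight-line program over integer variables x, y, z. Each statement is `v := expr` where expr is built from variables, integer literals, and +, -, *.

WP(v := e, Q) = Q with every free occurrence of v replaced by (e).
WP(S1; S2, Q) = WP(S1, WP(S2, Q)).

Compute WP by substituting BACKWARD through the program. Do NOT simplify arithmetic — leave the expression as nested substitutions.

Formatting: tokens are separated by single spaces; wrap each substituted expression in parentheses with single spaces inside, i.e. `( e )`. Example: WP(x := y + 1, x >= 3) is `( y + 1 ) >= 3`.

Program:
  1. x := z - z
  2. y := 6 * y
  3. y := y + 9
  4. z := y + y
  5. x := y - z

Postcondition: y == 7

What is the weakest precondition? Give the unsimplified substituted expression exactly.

post: y == 7
stmt 5: x := y - z  -- replace 0 occurrence(s) of x with (y - z)
  => y == 7
stmt 4: z := y + y  -- replace 0 occurrence(s) of z with (y + y)
  => y == 7
stmt 3: y := y + 9  -- replace 1 occurrence(s) of y with (y + 9)
  => ( y + 9 ) == 7
stmt 2: y := 6 * y  -- replace 1 occurrence(s) of y with (6 * y)
  => ( ( 6 * y ) + 9 ) == 7
stmt 1: x := z - z  -- replace 0 occurrence(s) of x with (z - z)
  => ( ( 6 * y ) + 9 ) == 7

Answer: ( ( 6 * y ) + 9 ) == 7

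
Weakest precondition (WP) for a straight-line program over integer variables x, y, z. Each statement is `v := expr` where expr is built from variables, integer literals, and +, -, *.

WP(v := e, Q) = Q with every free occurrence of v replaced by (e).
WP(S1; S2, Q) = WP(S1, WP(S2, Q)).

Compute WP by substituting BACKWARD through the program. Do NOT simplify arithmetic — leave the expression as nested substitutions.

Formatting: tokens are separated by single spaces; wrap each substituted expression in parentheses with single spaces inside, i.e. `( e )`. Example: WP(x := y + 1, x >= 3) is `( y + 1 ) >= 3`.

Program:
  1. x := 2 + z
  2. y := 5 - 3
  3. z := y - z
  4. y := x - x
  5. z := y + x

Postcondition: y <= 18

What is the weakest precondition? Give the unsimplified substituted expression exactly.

Answer: ( ( 2 + z ) - ( 2 + z ) ) <= 18

Derivation:
post: y <= 18
stmt 5: z := y + x  -- replace 0 occurrence(s) of z with (y + x)
  => y <= 18
stmt 4: y := x - x  -- replace 1 occurrence(s) of y with (x - x)
  => ( x - x ) <= 18
stmt 3: z := y - z  -- replace 0 occurrence(s) of z with (y - z)
  => ( x - x ) <= 18
stmt 2: y := 5 - 3  -- replace 0 occurrence(s) of y with (5 - 3)
  => ( x - x ) <= 18
stmt 1: x := 2 + z  -- replace 2 occurrence(s) of x with (2 + z)
  => ( ( 2 + z ) - ( 2 + z ) ) <= 18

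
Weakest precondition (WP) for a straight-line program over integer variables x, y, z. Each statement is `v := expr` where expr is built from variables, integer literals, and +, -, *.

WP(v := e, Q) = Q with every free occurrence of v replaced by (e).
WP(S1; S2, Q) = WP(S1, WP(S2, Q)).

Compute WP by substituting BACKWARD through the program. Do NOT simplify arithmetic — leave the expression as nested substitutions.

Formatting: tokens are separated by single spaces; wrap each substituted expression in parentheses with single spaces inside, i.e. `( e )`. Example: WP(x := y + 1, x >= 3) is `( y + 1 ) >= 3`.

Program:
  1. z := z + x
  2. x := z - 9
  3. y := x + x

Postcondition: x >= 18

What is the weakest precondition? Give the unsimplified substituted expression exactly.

post: x >= 18
stmt 3: y := x + x  -- replace 0 occurrence(s) of y with (x + x)
  => x >= 18
stmt 2: x := z - 9  -- replace 1 occurrence(s) of x with (z - 9)
  => ( z - 9 ) >= 18
stmt 1: z := z + x  -- replace 1 occurrence(s) of z with (z + x)
  => ( ( z + x ) - 9 ) >= 18

Answer: ( ( z + x ) - 9 ) >= 18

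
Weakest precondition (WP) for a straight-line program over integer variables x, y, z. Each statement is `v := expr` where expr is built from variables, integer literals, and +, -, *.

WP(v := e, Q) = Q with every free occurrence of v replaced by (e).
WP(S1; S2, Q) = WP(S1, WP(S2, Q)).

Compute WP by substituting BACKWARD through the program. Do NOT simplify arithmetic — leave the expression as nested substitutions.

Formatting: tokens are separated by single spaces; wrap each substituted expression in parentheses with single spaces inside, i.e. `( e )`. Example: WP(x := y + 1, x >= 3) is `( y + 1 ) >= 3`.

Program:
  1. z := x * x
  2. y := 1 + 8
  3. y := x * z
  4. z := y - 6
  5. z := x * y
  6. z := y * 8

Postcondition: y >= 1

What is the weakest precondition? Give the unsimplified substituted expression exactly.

post: y >= 1
stmt 6: z := y * 8  -- replace 0 occurrence(s) of z with (y * 8)
  => y >= 1
stmt 5: z := x * y  -- replace 0 occurrence(s) of z with (x * y)
  => y >= 1
stmt 4: z := y - 6  -- replace 0 occurrence(s) of z with (y - 6)
  => y >= 1
stmt 3: y := x * z  -- replace 1 occurrence(s) of y with (x * z)
  => ( x * z ) >= 1
stmt 2: y := 1 + 8  -- replace 0 occurrence(s) of y with (1 + 8)
  => ( x * z ) >= 1
stmt 1: z := x * x  -- replace 1 occurrence(s) of z with (x * x)
  => ( x * ( x * x ) ) >= 1

Answer: ( x * ( x * x ) ) >= 1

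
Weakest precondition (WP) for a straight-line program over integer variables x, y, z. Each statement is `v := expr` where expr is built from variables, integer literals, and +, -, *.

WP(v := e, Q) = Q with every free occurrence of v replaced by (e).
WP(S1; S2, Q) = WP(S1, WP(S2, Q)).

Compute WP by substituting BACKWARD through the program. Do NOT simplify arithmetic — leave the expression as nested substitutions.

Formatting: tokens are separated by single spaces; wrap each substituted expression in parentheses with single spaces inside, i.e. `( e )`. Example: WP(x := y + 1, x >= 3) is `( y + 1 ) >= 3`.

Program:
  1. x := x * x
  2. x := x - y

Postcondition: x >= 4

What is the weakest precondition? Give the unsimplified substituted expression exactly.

Answer: ( ( x * x ) - y ) >= 4

Derivation:
post: x >= 4
stmt 2: x := x - y  -- replace 1 occurrence(s) of x with (x - y)
  => ( x - y ) >= 4
stmt 1: x := x * x  -- replace 1 occurrence(s) of x with (x * x)
  => ( ( x * x ) - y ) >= 4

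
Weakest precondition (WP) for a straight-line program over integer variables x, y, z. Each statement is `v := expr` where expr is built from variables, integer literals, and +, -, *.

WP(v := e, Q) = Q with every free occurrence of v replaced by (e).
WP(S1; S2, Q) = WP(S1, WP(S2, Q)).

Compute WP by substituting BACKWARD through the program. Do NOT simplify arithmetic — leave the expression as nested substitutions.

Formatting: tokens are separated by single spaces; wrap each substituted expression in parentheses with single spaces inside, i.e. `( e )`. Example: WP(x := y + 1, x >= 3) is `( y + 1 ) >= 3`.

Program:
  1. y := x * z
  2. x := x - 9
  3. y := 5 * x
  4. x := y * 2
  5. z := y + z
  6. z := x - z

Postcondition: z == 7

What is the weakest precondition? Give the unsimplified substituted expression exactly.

post: z == 7
stmt 6: z := x - z  -- replace 1 occurrence(s) of z with (x - z)
  => ( x - z ) == 7
stmt 5: z := y + z  -- replace 1 occurrence(s) of z with (y + z)
  => ( x - ( y + z ) ) == 7
stmt 4: x := y * 2  -- replace 1 occurrence(s) of x with (y * 2)
  => ( ( y * 2 ) - ( y + z ) ) == 7
stmt 3: y := 5 * x  -- replace 2 occurrence(s) of y with (5 * x)
  => ( ( ( 5 * x ) * 2 ) - ( ( 5 * x ) + z ) ) == 7
stmt 2: x := x - 9  -- replace 2 occurrence(s) of x with (x - 9)
  => ( ( ( 5 * ( x - 9 ) ) * 2 ) - ( ( 5 * ( x - 9 ) ) + z ) ) == 7
stmt 1: y := x * z  -- replace 0 occurrence(s) of y with (x * z)
  => ( ( ( 5 * ( x - 9 ) ) * 2 ) - ( ( 5 * ( x - 9 ) ) + z ) ) == 7

Answer: ( ( ( 5 * ( x - 9 ) ) * 2 ) - ( ( 5 * ( x - 9 ) ) + z ) ) == 7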